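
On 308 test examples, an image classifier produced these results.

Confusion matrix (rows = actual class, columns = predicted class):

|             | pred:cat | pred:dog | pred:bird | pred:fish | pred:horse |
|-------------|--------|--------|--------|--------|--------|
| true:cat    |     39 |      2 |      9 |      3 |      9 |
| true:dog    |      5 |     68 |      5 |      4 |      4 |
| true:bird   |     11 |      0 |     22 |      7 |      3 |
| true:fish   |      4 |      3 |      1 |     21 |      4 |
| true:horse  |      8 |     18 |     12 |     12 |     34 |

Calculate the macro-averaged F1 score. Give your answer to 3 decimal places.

0.574

Per-class F1 score (2·TP/(2·TP+FP+FN)):
  cat: TP=39, FP=5+11+4+8=28, FN=2+9+3+9=23 → 78/129 = 0.6047
  dog: TP=68, FP=2+0+3+18=23, FN=5+5+4+4=18 → 136/177 = 0.7684
  bird: TP=22, FP=9+5+1+12=27, FN=11+0+7+3=21 → 44/92 = 0.4783
  fish: TP=21, FP=3+4+7+12=26, FN=4+3+1+4=12 → 42/80 = 0.5250
  horse: TP=34, FP=9+4+3+4=20, FN=8+18+12+12=50 → 68/138 = 0.4928
Macro-F1 score = mean = (0.6047 + 0.7684 + 0.4783 + 0.5250 + 0.4928) / 5 = 0.574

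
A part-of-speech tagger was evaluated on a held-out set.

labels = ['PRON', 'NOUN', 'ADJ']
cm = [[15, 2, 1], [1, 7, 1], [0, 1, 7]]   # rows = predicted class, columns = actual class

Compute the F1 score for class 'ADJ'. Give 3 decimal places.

0.824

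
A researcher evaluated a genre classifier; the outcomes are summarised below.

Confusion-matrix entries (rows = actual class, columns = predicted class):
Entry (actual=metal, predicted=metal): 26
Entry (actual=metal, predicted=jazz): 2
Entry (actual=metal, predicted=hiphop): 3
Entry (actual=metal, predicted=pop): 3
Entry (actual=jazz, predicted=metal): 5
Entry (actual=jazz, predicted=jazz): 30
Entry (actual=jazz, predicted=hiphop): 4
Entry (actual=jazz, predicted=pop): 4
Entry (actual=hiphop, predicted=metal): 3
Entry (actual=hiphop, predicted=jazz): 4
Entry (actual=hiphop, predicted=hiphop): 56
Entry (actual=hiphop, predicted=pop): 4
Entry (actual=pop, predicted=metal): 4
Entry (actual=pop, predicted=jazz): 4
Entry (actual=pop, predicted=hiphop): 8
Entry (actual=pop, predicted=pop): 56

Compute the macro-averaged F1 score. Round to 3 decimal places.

Per-class F1 score (2·TP/(2·TP+FP+FN)):
  metal: TP=26, FP=5+3+4=12, FN=2+3+3=8 → 52/72 = 0.7222
  jazz: TP=30, FP=2+4+4=10, FN=5+4+4=13 → 60/83 = 0.7229
  hiphop: TP=56, FP=3+4+8=15, FN=3+4+4=11 → 112/138 = 0.8116
  pop: TP=56, FP=3+4+4=11, FN=4+4+8=16 → 112/139 = 0.8058
Macro-F1 score = mean = (0.7222 + 0.7229 + 0.8116 + 0.8058) / 4 = 0.766

0.766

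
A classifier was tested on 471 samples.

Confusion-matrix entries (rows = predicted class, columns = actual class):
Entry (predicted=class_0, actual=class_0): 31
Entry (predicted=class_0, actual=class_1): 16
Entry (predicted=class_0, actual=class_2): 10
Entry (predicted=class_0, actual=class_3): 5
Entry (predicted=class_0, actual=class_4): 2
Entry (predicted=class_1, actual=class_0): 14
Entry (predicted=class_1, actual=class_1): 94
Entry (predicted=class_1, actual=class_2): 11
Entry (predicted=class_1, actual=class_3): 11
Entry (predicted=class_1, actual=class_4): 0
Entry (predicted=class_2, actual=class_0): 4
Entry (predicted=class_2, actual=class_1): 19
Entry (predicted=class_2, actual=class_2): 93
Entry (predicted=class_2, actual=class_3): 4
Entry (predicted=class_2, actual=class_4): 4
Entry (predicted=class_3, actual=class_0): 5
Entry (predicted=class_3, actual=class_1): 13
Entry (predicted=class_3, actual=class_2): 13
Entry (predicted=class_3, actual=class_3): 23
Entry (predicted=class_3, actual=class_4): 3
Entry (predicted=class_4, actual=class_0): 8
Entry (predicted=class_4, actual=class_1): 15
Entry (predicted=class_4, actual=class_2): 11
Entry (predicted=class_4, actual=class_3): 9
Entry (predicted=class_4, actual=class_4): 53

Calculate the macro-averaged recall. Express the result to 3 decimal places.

0.614

Per-class recall (TP/(TP+FN)):
  class_0: TP=31, FN=14+4+5+8=31 → 31/62 = 0.5000
  class_1: TP=94, FN=16+19+13+15=63 → 94/157 = 0.5987
  class_2: TP=93, FN=10+11+13+11=45 → 93/138 = 0.6739
  class_3: TP=23, FN=5+11+4+9=29 → 23/52 = 0.4423
  class_4: TP=53, FN=2+0+4+3=9 → 53/62 = 0.8548
Macro-recall = mean = (0.5000 + 0.5987 + 0.6739 + 0.4423 + 0.8548) / 5 = 0.614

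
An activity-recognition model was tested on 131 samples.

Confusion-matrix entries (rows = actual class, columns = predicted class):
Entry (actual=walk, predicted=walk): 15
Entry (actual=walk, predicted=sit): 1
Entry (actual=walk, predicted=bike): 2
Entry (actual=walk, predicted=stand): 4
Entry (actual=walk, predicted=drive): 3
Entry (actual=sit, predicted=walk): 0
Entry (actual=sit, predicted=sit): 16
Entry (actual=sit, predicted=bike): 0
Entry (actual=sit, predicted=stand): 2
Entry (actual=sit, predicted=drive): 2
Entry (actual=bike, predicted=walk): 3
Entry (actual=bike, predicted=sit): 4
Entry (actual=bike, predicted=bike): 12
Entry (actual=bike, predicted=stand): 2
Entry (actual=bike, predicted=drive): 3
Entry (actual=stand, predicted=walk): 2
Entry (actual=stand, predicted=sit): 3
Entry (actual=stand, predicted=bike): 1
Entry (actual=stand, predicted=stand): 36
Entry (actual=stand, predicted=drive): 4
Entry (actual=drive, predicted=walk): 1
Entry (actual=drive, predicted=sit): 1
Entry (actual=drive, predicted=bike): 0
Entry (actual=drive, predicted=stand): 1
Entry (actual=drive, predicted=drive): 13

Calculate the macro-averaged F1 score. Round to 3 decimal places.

Per-class F1 score (2·TP/(2·TP+FP+FN)):
  walk: TP=15, FP=0+3+2+1=6, FN=1+2+4+3=10 → 30/46 = 0.6522
  sit: TP=16, FP=1+4+3+1=9, FN=0+0+2+2=4 → 32/45 = 0.7111
  bike: TP=12, FP=2+0+1+0=3, FN=3+4+2+3=12 → 24/39 = 0.6154
  stand: TP=36, FP=4+2+2+1=9, FN=2+3+1+4=10 → 72/91 = 0.7912
  drive: TP=13, FP=3+2+3+4=12, FN=1+1+0+1=3 → 26/41 = 0.6341
Macro-F1 score = mean = (0.6522 + 0.7111 + 0.6154 + 0.7912 + 0.6341) / 5 = 0.681

0.681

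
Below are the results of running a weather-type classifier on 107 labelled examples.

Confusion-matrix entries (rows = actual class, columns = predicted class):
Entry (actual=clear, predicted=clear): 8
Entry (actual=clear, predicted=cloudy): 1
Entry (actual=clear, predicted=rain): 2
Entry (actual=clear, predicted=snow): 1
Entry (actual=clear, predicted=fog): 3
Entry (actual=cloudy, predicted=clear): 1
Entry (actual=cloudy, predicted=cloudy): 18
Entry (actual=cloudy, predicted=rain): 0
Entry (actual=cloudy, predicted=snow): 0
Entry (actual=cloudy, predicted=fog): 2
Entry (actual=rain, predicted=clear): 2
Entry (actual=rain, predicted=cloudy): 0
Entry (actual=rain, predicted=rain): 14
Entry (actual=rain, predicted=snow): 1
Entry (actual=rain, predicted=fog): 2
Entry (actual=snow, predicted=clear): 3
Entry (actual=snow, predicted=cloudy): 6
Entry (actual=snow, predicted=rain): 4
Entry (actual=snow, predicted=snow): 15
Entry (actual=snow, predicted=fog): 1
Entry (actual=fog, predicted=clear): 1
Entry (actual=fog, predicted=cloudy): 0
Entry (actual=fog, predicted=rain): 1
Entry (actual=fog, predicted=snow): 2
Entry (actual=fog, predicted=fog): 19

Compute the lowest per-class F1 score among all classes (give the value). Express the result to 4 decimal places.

Per-class F1 score (2·TP/(2·TP+FP+FN)):
  clear: TP=8, FP=1+2+3+1=7, FN=1+2+1+3=7 → 16/30 = 0.53333
  cloudy: TP=18, FP=1+0+6+0=7, FN=1+0+0+2=3 → 36/46 = 0.78261
  rain: TP=14, FP=2+0+4+1=7, FN=2+0+1+2=5 → 28/40 = 0.70000
  snow: TP=15, FP=1+0+1+2=4, FN=3+6+4+1=14 → 30/48 = 0.62500
  fog: TP=19, FP=3+2+2+1=8, FN=1+0+1+2=4 → 38/50 = 0.76000
Lowest is class 'clear' with F1 score = 0.5333.

0.5333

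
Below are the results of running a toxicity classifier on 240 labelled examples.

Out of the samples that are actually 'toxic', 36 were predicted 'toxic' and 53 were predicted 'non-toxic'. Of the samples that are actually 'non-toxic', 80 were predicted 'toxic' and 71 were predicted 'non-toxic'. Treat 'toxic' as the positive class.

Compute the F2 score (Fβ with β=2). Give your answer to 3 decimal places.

Fβ = (1+β²)·TP / ((1+β²)·TP + β²·FN + FP), with β²=4
= 5·36 / (5·36 + 4·53 + 80) = 0.381

0.381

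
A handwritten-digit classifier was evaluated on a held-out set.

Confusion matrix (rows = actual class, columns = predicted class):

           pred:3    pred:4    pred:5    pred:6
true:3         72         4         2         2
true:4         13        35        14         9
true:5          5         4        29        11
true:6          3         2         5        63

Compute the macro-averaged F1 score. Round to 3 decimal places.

0.705

Per-class F1 score (2·TP/(2·TP+FP+FN)):
  3: TP=72, FP=13+5+3=21, FN=4+2+2=8 → 144/173 = 0.8324
  4: TP=35, FP=4+4+2=10, FN=13+14+9=36 → 70/116 = 0.6034
  5: TP=29, FP=2+14+5=21, FN=5+4+11=20 → 58/99 = 0.5859
  6: TP=63, FP=2+9+11=22, FN=3+2+5=10 → 126/158 = 0.7975
Macro-F1 score = mean = (0.8324 + 0.6034 + 0.5859 + 0.7975) / 4 = 0.705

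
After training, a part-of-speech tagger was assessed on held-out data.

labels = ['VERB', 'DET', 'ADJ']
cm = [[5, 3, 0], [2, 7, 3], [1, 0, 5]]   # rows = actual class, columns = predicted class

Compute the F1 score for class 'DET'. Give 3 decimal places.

One-vs-rest for 'DET': TP = diagonal; FP = other classes predicted 'DET'; FN = 'DET' predicted as other.
F1 score = 2·TP/(2·TP+FP+FN).
DET: TP=7, FP=3+0=3, FN=2+3=5 → 14/22 = 0.6364

0.636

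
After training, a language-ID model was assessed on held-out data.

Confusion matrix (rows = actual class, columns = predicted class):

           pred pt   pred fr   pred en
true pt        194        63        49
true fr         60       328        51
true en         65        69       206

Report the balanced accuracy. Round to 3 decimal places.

0.662

Balanced accuracy = mean of per-class recall.
  pt: recall = 194/306 = 0.6340
  fr: recall = 328/439 = 0.7472
  en: recall = 206/340 = 0.6059
Mean = (0.6340 + 0.7472 + 0.6059) / 3 = 0.662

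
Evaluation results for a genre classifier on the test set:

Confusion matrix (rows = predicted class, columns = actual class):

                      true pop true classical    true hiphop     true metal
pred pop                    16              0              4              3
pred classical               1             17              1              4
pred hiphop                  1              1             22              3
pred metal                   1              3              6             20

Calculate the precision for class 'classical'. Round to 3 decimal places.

One-vs-rest for 'classical': TP = diagonal; FP = other classes predicted 'classical'; FN = 'classical' predicted as other.
precision = TP/(TP+FP).
classical: TP=17, FP=1+1+4=6 → 17/23 = 0.7391

0.739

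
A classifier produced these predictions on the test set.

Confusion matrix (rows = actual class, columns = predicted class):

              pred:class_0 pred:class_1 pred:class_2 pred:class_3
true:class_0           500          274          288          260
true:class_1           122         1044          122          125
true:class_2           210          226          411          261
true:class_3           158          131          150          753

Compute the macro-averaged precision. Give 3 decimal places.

0.522

Per-class precision (TP/(TP+FP)):
  class_0: TP=500, FP=122+210+158=490 → 500/990 = 0.5051
  class_1: TP=1044, FP=274+226+131=631 → 1044/1675 = 0.6233
  class_2: TP=411, FP=288+122+150=560 → 411/971 = 0.4233
  class_3: TP=753, FP=260+125+261=646 → 753/1399 = 0.5382
Macro-precision = mean = (0.5051 + 0.6233 + 0.4233 + 0.5382) / 4 = 0.522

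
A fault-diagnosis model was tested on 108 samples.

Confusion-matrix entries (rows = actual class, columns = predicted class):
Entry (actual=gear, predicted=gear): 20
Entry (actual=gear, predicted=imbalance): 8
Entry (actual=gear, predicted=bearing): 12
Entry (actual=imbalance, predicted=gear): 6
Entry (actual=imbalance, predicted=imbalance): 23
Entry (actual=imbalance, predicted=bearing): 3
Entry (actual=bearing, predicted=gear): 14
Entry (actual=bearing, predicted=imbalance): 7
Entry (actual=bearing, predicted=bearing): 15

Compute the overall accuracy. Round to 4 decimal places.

Accuracy = trace / total = (20+23+15=58) / 108 = 58/108 = 0.5370

0.5370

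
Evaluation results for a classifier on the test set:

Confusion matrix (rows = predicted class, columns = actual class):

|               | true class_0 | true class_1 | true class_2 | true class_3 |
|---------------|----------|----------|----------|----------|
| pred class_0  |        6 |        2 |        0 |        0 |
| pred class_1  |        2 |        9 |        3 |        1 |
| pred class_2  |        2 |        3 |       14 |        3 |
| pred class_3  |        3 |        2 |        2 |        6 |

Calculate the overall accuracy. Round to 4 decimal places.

0.6034

Accuracy = trace / total = (6+9+14+6=35) / 58 = 35/58 = 0.6034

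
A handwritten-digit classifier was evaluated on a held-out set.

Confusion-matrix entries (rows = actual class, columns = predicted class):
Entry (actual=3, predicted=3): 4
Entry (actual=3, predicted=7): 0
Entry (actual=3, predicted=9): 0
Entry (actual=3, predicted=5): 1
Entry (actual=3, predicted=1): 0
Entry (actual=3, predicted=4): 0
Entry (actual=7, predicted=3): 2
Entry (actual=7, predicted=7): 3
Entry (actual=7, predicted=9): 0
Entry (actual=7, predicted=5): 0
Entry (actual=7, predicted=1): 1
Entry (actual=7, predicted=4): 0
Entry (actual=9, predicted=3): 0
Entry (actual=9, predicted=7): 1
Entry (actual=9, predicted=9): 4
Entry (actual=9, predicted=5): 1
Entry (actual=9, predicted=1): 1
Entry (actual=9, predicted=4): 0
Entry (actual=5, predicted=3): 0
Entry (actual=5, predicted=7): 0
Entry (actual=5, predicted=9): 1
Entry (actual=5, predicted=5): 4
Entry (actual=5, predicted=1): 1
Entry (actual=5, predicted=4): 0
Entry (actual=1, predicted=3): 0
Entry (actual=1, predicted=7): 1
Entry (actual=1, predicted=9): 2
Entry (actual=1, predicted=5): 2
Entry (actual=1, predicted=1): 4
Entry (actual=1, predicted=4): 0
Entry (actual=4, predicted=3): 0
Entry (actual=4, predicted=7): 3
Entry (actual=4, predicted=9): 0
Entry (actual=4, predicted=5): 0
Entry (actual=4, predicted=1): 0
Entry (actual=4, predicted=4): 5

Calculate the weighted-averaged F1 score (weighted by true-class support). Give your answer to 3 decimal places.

Per-class F1 score (2·TP/(2·TP+FP+FN)):
  3: TP=4, FP=2+0+0+0+0=2, FN=0+0+1+0+0=1 → 8/11 = 0.7273
  7: TP=3, FP=0+1+0+1+3=5, FN=2+0+0+1+0=3 → 6/14 = 0.4286
  9: TP=4, FP=0+0+1+2+0=3, FN=0+1+1+1+0=3 → 8/14 = 0.5714
  5: TP=4, FP=1+0+1+2+0=4, FN=0+0+1+1+0=2 → 8/14 = 0.5714
  1: TP=4, FP=0+1+1+1+0=3, FN=0+1+2+2+0=5 → 8/16 = 0.5000
  4: TP=5, FP=0+0+0+0+0=0, FN=0+3+0+0+0=3 → 10/13 = 0.7692
Weighted-F1 score = Σ (supportᵢ/N)·F1 scoreᵢ with N=41: (5/41)·0.7273 + (6/41)·0.4286 + (7/41)·0.5714 + (6/41)·0.5714 + (9/41)·0.5000 + (8/41)·0.7692 = 0.592

0.592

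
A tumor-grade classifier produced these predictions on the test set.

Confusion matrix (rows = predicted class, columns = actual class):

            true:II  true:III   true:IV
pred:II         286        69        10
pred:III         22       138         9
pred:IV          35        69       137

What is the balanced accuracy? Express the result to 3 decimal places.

Balanced accuracy = mean of per-class recall.
  II: recall = 286/343 = 0.8338
  III: recall = 138/276 = 0.5000
  IV: recall = 137/156 = 0.8782
Mean = (0.8338 + 0.5000 + 0.8782) / 3 = 0.737

0.737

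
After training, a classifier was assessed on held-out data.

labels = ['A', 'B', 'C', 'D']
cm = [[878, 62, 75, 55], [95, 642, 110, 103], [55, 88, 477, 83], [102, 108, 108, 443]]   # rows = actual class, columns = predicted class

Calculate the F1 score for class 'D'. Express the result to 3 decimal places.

Treat 'D' as positive and all other classes as negative.
F1 score = 2·TP/(2·TP+FP+FN).
D: TP=443, FP=55+103+83=241, FN=102+108+108=318 → 886/1445 = 0.6131

0.613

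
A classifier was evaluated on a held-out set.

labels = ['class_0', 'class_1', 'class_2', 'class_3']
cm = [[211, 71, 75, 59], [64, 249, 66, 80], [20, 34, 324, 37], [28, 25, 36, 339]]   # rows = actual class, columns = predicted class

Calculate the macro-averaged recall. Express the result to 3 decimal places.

0.656

Per-class recall (TP/(TP+FN)):
  class_0: TP=211, FN=71+75+59=205 → 211/416 = 0.5072
  class_1: TP=249, FN=64+66+80=210 → 249/459 = 0.5425
  class_2: TP=324, FN=20+34+37=91 → 324/415 = 0.7807
  class_3: TP=339, FN=28+25+36=89 → 339/428 = 0.7921
Macro-recall = mean = (0.5072 + 0.5425 + 0.7807 + 0.7921) / 4 = 0.656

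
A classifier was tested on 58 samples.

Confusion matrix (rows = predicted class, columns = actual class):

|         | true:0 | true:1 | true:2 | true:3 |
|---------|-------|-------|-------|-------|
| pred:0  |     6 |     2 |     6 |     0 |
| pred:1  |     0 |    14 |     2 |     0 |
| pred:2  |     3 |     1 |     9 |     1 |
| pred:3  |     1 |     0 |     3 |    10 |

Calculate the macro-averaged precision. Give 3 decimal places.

Per-class precision (TP/(TP+FP)):
  0: TP=6, FP=2+6+0=8 → 6/14 = 0.4286
  1: TP=14, FP=0+2+0=2 → 14/16 = 0.8750
  2: TP=9, FP=3+1+1=5 → 9/14 = 0.6429
  3: TP=10, FP=1+0+3=4 → 10/14 = 0.7143
Macro-precision = mean = (0.4286 + 0.8750 + 0.6429 + 0.7143) / 4 = 0.665

0.665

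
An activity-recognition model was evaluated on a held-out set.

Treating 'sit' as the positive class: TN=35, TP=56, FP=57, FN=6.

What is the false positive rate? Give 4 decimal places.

0.6196

FPR = FP/(FP+TN) = 57/(57+35) = 0.6196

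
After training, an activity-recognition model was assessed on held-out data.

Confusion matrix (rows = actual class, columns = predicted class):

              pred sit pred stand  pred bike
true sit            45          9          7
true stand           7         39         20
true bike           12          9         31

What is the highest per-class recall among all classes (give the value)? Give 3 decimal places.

Per-class recall (TP/(TP+FN)):
  sit: TP=45, FN=9+7=16 → 45/61 = 0.7377
  stand: TP=39, FN=7+20=27 → 39/66 = 0.5909
  bike: TP=31, FN=12+9=21 → 31/52 = 0.5962
Highest is class 'sit' with recall = 0.738.

0.738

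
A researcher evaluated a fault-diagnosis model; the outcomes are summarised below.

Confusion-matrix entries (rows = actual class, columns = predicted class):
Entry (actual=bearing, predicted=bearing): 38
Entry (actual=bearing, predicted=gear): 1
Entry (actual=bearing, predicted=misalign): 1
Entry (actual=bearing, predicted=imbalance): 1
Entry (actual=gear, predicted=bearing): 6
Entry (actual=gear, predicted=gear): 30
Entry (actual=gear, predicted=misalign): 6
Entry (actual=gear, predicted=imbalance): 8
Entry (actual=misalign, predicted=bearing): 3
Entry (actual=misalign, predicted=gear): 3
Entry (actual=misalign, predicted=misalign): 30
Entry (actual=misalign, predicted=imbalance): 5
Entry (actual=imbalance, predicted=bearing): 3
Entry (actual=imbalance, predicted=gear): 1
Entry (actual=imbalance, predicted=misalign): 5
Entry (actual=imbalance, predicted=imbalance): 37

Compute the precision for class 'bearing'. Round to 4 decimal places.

0.7600

Treat 'bearing' as positive and all other classes as negative.
precision = TP/(TP+FP).
bearing: TP=38, FP=6+3+3=12 → 38/50 = 0.76000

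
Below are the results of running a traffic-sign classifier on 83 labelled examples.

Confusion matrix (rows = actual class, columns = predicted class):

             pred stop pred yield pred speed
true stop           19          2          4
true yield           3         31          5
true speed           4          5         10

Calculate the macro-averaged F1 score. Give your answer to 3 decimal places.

0.692

Per-class F1 score (2·TP/(2·TP+FP+FN)):
  stop: TP=19, FP=3+4=7, FN=2+4=6 → 38/51 = 0.7451
  yield: TP=31, FP=2+5=7, FN=3+5=8 → 62/77 = 0.8052
  speed: TP=10, FP=4+5=9, FN=4+5=9 → 20/38 = 0.5263
Macro-F1 score = mean = (0.7451 + 0.8052 + 0.5263) / 3 = 0.692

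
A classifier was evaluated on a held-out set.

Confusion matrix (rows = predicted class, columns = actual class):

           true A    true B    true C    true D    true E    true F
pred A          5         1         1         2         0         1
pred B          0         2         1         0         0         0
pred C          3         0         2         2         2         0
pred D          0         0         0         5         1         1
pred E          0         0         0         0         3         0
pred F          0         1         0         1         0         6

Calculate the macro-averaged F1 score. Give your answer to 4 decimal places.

0.5733

Per-class F1 score (2·TP/(2·TP+FP+FN)):
  A: TP=5, FP=1+1+2+0+1=5, FN=0+3+0+0+0=3 → 10/18 = 0.55556
  B: TP=2, FP=0+1+0+0+0=1, FN=1+0+0+0+1=2 → 4/7 = 0.57143
  C: TP=2, FP=3+0+2+2+0=7, FN=1+1+0+0+0=2 → 4/13 = 0.30769
  D: TP=5, FP=0+0+0+1+1=2, FN=2+0+2+0+1=5 → 10/17 = 0.58824
  E: TP=3, FP=0+0+0+0+0=0, FN=0+0+2+1+0=3 → 6/9 = 0.66667
  F: TP=6, FP=0+1+0+1+0=2, FN=1+0+0+1+0=2 → 12/16 = 0.75000
Macro-F1 score = mean = (0.55556 + 0.57143 + 0.30769 + 0.58824 + 0.66667 + 0.75000) / 6 = 0.5733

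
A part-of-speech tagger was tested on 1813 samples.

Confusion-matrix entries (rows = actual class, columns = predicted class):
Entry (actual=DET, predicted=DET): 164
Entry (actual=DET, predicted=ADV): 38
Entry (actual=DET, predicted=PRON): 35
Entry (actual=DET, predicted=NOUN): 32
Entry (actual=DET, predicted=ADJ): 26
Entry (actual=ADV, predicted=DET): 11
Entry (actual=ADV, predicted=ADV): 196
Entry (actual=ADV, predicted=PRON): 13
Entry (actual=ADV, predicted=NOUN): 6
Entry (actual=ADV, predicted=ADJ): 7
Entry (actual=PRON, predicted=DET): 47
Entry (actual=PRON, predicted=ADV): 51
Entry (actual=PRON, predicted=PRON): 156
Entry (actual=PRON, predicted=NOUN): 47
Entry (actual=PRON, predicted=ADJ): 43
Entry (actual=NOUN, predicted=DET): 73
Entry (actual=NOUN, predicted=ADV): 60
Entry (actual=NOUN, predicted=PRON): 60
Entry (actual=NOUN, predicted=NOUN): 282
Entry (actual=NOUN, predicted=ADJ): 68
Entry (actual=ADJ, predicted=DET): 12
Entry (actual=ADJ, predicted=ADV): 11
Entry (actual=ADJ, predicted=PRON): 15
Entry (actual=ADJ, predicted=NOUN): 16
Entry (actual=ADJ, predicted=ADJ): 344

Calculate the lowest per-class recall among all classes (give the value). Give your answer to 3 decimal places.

0.453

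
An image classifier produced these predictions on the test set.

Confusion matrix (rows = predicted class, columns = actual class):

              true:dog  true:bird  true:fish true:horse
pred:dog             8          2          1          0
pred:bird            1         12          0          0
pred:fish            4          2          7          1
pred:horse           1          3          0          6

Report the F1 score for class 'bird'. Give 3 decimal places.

0.750

Treat 'bird' as positive and all other classes as negative.
F1 score = 2·TP/(2·TP+FP+FN).
bird: TP=12, FP=1+0+0=1, FN=2+2+3=7 → 24/32 = 0.7500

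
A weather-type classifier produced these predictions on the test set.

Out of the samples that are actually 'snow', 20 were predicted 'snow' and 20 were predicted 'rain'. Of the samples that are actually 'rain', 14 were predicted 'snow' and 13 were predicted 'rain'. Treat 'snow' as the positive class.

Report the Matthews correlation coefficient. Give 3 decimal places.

-0.018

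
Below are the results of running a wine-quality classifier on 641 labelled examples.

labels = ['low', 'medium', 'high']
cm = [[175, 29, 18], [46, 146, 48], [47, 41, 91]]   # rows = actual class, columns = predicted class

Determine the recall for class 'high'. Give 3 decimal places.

0.508

One-vs-rest for 'high': TP = diagonal; FP = other classes predicted 'high'; FN = 'high' predicted as other.
recall = TP/(TP+FN).
high: TP=91, FN=47+41=88 → 91/179 = 0.5084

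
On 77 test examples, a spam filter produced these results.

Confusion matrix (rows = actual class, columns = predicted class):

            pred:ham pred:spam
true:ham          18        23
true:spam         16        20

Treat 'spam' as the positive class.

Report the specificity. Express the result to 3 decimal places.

Specificity = TN/(TN+FP) = 18/(18+23) = 0.439

0.439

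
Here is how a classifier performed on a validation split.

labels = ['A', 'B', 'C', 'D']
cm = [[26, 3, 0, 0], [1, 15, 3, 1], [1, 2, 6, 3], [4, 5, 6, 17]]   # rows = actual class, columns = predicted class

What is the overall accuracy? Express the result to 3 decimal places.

0.688

Accuracy = trace / total = (26+15+6+17=64) / 93 = 64/93 = 0.688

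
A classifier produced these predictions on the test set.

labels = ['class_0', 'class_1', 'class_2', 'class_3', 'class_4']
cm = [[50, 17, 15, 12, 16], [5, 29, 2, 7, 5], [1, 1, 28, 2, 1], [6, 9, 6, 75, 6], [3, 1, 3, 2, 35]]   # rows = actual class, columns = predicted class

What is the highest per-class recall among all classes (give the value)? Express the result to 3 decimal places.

0.848

Per-class recall (TP/(TP+FN)):
  class_0: TP=50, FN=17+15+12+16=60 → 50/110 = 0.4545
  class_1: TP=29, FN=5+2+7+5=19 → 29/48 = 0.6042
  class_2: TP=28, FN=1+1+2+1=5 → 28/33 = 0.8485
  class_3: TP=75, FN=6+9+6+6=27 → 75/102 = 0.7353
  class_4: TP=35, FN=3+1+3+2=9 → 35/44 = 0.7955
Highest is class 'class_2' with recall = 0.848.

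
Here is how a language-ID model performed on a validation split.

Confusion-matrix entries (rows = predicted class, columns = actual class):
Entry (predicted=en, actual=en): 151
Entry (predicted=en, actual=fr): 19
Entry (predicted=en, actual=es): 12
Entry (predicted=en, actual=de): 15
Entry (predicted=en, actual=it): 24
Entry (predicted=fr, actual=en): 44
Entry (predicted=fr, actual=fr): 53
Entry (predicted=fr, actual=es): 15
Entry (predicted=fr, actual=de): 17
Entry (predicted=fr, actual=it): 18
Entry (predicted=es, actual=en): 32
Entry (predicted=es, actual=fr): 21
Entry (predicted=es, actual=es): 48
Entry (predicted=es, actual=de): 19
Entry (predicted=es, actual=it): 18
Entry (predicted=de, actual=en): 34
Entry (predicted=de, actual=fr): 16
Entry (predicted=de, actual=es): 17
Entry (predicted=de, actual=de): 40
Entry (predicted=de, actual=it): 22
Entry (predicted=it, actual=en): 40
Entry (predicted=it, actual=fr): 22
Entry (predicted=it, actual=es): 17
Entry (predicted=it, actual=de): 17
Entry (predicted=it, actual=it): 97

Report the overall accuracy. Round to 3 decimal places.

Accuracy = trace / total = (151+53+48+40+97=389) / 828 = 389/828 = 0.470

0.470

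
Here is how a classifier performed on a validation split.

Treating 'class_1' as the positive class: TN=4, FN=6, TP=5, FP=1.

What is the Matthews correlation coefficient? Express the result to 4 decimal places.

MCC = (TP·TN − FP·FN) / √((TP+FP)(TP+FN)(TN+FP)(TN+FN))
Numerator = 5·4 − 1·6 = 14
Denominator = √(6·11·5·10) = √3300 = 57.4456
MCC = 14 / 57.4456 = 0.2437

0.2437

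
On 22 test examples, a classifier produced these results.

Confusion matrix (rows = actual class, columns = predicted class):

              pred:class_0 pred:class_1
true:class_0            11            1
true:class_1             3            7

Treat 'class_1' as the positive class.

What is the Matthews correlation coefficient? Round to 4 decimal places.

0.6383

MCC = (TP·TN − FP·FN) / √((TP+FP)(TP+FN)(TN+FP)(TN+FN))
Numerator = 7·11 − 1·3 = 74
Denominator = √(8·10·12·14) = √13440 = 115.9310
MCC = 74 / 115.9310 = 0.6383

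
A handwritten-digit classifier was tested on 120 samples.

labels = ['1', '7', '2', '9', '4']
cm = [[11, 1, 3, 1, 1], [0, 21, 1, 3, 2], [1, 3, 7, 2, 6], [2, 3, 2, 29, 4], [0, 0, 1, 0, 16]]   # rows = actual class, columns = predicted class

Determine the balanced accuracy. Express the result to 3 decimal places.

0.692

Balanced accuracy = mean of per-class recall.
  1: recall = 11/17 = 0.6471
  7: recall = 21/27 = 0.7778
  2: recall = 7/19 = 0.3684
  9: recall = 29/40 = 0.7250
  4: recall = 16/17 = 0.9412
Mean = (0.6471 + 0.7778 + 0.3684 + 0.7250 + 0.9412) / 5 = 0.692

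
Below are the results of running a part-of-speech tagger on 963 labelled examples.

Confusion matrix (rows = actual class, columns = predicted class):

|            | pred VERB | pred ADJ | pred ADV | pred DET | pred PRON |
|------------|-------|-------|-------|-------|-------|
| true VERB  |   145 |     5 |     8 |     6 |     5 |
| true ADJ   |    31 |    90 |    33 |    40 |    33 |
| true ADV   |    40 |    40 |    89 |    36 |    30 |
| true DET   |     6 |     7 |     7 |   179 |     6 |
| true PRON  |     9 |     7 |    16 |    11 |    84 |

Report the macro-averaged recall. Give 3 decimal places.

0.634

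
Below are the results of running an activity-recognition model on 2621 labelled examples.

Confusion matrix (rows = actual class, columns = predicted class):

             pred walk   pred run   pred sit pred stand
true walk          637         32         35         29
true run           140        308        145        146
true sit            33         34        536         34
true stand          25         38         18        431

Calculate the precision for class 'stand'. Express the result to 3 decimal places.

precision = TP/(TP+FP).
stand: TP=431, FP=29+146+34=209 → 431/640 = 0.6734

0.673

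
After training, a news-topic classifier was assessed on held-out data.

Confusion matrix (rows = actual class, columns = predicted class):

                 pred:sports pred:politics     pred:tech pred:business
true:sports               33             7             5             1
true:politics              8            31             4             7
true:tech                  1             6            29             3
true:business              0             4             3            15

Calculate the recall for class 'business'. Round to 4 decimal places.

0.6818

Take TP from the diagonal, FP from the rest of the 'business' prediction marginal, FN from the rest of the 'business' actual marginal.
recall = TP/(TP+FN).
business: TP=15, FN=0+4+3=7 → 15/22 = 0.68182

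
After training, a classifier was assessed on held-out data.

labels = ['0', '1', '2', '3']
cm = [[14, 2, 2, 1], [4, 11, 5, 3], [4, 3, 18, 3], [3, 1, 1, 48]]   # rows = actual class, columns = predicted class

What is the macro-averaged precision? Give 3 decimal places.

Per-class precision (TP/(TP+FP)):
  0: TP=14, FP=4+4+3=11 → 14/25 = 0.5600
  1: TP=11, FP=2+3+1=6 → 11/17 = 0.6471
  2: TP=18, FP=2+5+1=8 → 18/26 = 0.6923
  3: TP=48, FP=1+3+3=7 → 48/55 = 0.8727
Macro-precision = mean = (0.5600 + 0.6471 + 0.6923 + 0.8727) / 4 = 0.693

0.693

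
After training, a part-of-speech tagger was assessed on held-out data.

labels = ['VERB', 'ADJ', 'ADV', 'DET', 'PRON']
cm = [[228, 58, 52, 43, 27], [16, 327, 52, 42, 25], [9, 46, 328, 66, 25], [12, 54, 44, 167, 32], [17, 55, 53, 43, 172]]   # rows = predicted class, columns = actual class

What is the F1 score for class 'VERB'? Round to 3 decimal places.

0.661

Treat 'VERB' as positive and all other classes as negative.
F1 score = 2·TP/(2·TP+FP+FN).
VERB: TP=228, FP=58+52+43+27=180, FN=16+9+12+17=54 → 456/690 = 0.6609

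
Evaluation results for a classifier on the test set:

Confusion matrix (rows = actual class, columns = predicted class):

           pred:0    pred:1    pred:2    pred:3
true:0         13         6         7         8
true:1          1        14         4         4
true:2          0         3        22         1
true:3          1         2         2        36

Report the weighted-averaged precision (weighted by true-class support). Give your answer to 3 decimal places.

Per-class precision (TP/(TP+FP)):
  0: TP=13, FP=1+0+1=2 → 13/15 = 0.8667
  1: TP=14, FP=6+3+2=11 → 14/25 = 0.5600
  2: TP=22, FP=7+4+2=13 → 22/35 = 0.6286
  3: TP=36, FP=8+4+1=13 → 36/49 = 0.7347
Weighted-precision = Σ (supportᵢ/N)·precisionᵢ with N=124: (34/124)·0.8667 + (23/124)·0.5600 + (26/124)·0.6286 + (41/124)·0.7347 = 0.716

0.716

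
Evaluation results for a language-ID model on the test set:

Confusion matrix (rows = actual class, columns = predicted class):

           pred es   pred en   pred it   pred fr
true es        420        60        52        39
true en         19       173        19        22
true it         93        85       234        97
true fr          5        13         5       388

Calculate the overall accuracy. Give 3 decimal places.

0.705

Accuracy = trace / total = (420+173+234+388=1215) / 1724 = 1215/1724 = 0.705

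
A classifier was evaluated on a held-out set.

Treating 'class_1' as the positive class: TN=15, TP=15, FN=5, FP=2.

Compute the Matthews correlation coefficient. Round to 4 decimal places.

0.6324

MCC = (TP·TN − FP·FN) / √((TP+FP)(TP+FN)(TN+FP)(TN+FN))
Numerator = 15·15 − 2·5 = 215
Denominator = √(17·20·17·20) = √115600 = 340.0000
MCC = 215 / 340.0000 = 0.6324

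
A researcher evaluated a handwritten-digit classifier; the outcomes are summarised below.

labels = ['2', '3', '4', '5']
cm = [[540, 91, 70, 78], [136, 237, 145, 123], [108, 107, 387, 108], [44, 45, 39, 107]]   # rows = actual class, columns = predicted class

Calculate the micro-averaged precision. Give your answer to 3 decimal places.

0.537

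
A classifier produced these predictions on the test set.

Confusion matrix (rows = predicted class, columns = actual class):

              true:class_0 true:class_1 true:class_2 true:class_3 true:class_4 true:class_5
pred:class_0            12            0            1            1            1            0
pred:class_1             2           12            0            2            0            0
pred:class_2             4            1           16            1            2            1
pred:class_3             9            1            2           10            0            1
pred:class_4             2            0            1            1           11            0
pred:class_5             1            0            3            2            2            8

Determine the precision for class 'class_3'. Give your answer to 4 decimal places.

0.4348

precision = TP/(TP+FP).
class_3: TP=10, FP=9+1+2+0+1=13 → 10/23 = 0.43478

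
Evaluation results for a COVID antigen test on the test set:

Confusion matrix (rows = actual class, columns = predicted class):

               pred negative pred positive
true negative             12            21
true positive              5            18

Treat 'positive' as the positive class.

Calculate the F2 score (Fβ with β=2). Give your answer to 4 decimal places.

Fβ = (1+β²)·TP / ((1+β²)·TP + β²·FN + FP), with β²=4
= 5·18 / (5·18 + 4·5 + 21) = 0.6870

0.6870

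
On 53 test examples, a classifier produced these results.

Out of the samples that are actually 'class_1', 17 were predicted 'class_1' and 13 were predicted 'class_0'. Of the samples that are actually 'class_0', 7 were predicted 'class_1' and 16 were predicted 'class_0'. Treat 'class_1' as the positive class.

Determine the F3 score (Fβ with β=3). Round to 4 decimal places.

Fβ = (1+β²)·TP / ((1+β²)·TP + β²·FN + FP), with β²=9
= 10·17 / (10·17 + 9·13 + 7) = 0.5782

0.5782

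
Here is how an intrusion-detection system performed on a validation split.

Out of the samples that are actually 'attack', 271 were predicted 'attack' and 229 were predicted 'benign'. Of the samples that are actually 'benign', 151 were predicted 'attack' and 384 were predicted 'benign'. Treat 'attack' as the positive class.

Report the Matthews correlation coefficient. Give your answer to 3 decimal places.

MCC = (TP·TN − FP·FN) / √((TP+FP)(TP+FN)(TN+FP)(TN+FN))
Numerator = 271·384 − 151·229 = 69485
Denominator = √(422·500·535·613) = √69198505000 = 263056.0872
MCC = 69485 / 263056.0872 = 0.264

0.264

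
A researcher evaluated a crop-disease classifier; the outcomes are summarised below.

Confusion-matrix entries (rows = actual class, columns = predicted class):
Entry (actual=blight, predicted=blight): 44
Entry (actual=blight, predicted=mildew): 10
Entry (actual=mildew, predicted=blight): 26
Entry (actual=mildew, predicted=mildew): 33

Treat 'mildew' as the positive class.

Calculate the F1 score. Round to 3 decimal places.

0.647

Precision = TP/(TP+FP) = 33/43 = 0.7674
Recall = TP/(TP+FN) = 33/59 = 0.5593
F1 = 2·TP/(2·TP+FP+FN) = 66/102 = 0.647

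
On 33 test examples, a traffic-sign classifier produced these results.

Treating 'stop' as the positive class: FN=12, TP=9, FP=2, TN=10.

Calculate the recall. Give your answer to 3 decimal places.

Recall = TP/(TP+FN) = 9/(9+12) = 9/21 = 0.429

0.429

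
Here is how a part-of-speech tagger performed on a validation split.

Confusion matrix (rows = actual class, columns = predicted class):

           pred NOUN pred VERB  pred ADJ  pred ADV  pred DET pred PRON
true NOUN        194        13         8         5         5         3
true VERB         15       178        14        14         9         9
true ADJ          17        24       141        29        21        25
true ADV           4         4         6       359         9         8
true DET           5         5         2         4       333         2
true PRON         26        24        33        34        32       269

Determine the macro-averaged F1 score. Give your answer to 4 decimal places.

0.7676

Per-class F1 score (2·TP/(2·TP+FP+FN)):
  NOUN: TP=194, FP=15+17+4+5+26=67, FN=13+8+5+5+3=34 → 388/489 = 0.79346
  VERB: TP=178, FP=13+24+4+5+24=70, FN=15+14+14+9+9=61 → 356/487 = 0.73101
  ADJ: TP=141, FP=8+14+6+2+33=63, FN=17+24+29+21+25=116 → 282/461 = 0.61171
  ADV: TP=359, FP=5+14+29+4+34=86, FN=4+4+6+9+8=31 → 718/835 = 0.85988
  DET: TP=333, FP=5+9+21+9+32=76, FN=5+5+2+4+2=18 → 666/760 = 0.87632
  PRON: TP=269, FP=3+9+25+8+2=47, FN=26+24+33+34+32=149 → 538/734 = 0.73297
Macro-F1 score = mean = (0.79346 + 0.73101 + 0.61171 + 0.85988 + 0.87632 + 0.73297) / 6 = 0.7676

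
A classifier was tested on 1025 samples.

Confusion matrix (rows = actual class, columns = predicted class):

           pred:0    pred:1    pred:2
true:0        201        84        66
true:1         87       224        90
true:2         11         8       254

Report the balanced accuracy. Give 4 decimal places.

0.6872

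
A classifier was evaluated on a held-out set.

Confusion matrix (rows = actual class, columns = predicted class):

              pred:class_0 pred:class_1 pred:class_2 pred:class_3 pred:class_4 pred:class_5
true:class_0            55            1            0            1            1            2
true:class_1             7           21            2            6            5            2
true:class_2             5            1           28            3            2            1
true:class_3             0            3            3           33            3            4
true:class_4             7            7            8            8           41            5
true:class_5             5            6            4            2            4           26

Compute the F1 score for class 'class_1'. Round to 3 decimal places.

One-vs-rest for 'class_1': TP = diagonal; FP = other classes predicted 'class_1'; FN = 'class_1' predicted as other.
F1 score = 2·TP/(2·TP+FP+FN).
class_1: TP=21, FP=1+1+3+7+6=18, FN=7+2+6+5+2=22 → 42/82 = 0.5122

0.512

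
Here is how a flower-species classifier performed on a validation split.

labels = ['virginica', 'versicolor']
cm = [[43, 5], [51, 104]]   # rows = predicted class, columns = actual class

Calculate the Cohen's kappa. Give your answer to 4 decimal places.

0.4259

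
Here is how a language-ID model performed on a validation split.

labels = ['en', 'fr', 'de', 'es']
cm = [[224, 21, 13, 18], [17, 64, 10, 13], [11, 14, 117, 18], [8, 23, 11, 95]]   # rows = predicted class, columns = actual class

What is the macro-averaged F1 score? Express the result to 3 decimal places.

Per-class F1 score (2·TP/(2·TP+FP+FN)):
  en: TP=224, FP=21+13+18=52, FN=17+11+8=36 → 448/536 = 0.8358
  fr: TP=64, FP=17+10+13=40, FN=21+14+23=58 → 128/226 = 0.5664
  de: TP=117, FP=11+14+18=43, FN=13+10+11=34 → 234/311 = 0.7524
  es: TP=95, FP=8+23+11=42, FN=18+13+18=49 → 190/281 = 0.6762
Macro-F1 score = mean = (0.8358 + 0.5664 + 0.7524 + 0.6762) / 4 = 0.708

0.708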